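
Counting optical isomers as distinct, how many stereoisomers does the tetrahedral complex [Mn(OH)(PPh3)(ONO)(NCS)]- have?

2

All four vertices of a tetrahedron are equivalent and mutually adjacent, so cis/trans isomerism cannot arise.
Only one geometric arrangement is possible; it has no improper symmetry element, so it exists as a pair of enantiomers (2 stereoisomers).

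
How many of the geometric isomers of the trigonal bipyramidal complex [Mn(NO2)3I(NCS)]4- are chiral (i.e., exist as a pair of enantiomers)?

0

A trigonal bipyramid has two axial and three equatorial sites, which are chemically inequivalent.
Working through the distinct placements yields 4 geometric isomers: I axial, NCS axial; I axial, NCS equatorial; I equatorial, NCS axial; I equatorial, NCS equatorial.
Each arrangement has an internal mirror plane or centre of symmetry, so none is chiral.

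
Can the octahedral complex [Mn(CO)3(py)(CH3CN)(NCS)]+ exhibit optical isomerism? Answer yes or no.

In an octahedral complex each vertex has one trans partner and four cis neighbours.
Working through the distinct placements yields 4 geometric isomers: CO mer (3 arrangements); CO fac (chiral).
One of these lacks any improper symmetry element and so occurs as an enantiomeric pair, giving 4 + 1 = 5 stereoisomers in total.

yes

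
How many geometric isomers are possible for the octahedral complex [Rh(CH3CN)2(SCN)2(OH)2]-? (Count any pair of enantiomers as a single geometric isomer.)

5

The distinct arrangements are (5 in all): CH3CN trans, SCN trans, OH trans; CH3CN trans, SCN cis, OH cis; CH3CN cis, SCN trans, OH cis; CH3CN cis, SCN cis, OH cis (chiral); CH3CN cis, SCN cis, OH trans.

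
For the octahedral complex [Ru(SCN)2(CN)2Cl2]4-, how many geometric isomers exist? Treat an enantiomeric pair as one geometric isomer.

5

In an octahedral complex each vertex has one trans partner and four cis neighbours.
The distinct arrangements are (5 in all): SCN trans, CN trans, Cl trans; SCN cis, CN trans, Cl cis; SCN trans, CN cis, Cl cis; SCN cis, CN cis, Cl cis (chiral); SCN cis, CN cis, Cl trans.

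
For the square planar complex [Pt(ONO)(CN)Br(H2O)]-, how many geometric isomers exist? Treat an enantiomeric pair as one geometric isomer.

A square has two trans pairs of vertices; adjacent vertices are cis.
The distinct arrangements are (3 in all): (Br/H2O trans, CN/ONO trans); (Br/ONO trans, CN/H2O trans); (Br/CN trans, H2O/ONO trans).

3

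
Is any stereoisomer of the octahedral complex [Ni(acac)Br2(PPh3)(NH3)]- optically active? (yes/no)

An octahedron has six vertices in three trans pairs; every non-trans pair is cis.
Each acac is bidentate and must span two cis positions.
Working through the distinct placements yields 4 geometric isomers: Br trans; Br cis (3 arrangements, 2 chiral).
Of these, 2 lack any improper symmetry element and so occur as enantiomeric pairs, giving 4 + 2 = 6 stereoisomers in total.

yes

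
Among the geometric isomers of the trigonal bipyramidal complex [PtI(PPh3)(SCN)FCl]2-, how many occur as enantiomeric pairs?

A trigonal bipyramid has two axial and three equatorial sites, which are chemically inequivalent.
Systematic enumeration (placing each ligand type in turn and discarding arrangements equivalent by rotation or reflection) gives 10 geometric isomers.
Of these, 10 lack any improper symmetry element and so occur as enantiomeric pairs, giving 10 + 10 = 20 stereoisomers in total.

10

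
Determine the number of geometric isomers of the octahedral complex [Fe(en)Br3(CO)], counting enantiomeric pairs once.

Each en is bidentate and must span two cis positions.
The distinct arrangements are (2 in all): Br mer; Br fac.

2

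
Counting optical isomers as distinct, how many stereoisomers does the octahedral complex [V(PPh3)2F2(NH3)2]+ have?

An octahedron has six vertices in three trans pairs; every non-trans pair is cis.
Working through the distinct placements yields 5 geometric isomers: PPh3 trans, F trans, NH3 trans; PPh3 cis, F trans, NH3 cis; PPh3 trans, F cis, NH3 cis; PPh3 cis, F cis, NH3 cis (chiral); PPh3 cis, F cis, NH3 trans.
One of these lacks any improper symmetry element and so occurs as an enantiomeric pair, giving 5 + 1 = 6 stereoisomers in total.

6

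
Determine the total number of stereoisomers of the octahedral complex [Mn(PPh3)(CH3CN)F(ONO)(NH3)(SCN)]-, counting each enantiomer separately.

30

In an octahedral complex each vertex has one trans partner and four cis neighbours.
Exhaustive case analysis gives 15 geometric isomers.
Of these, 15 lack any improper symmetry element and so occur as enantiomeric pairs, giving 15 + 15 = 30 stereoisomers in total.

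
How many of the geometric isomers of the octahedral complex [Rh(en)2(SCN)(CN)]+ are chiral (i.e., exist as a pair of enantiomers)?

The six octahedral sites form three mutually perpendicular trans pairs.
Each en is bidentate and must span two cis positions.
There are 2 geometric isomers: SCN and CN mutually trans; SCN and CN mutually cis (chiral).
One of these lacks any improper symmetry element and so occurs as an enantiomeric pair, giving 2 + 1 = 3 stereoisomers in total.

1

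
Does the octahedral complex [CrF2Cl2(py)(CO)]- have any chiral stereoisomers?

In an octahedral complex each vertex has one trans partner and four cis neighbours.
There are 6 geometric isomers: F cis, Cl cis (3 arrangements, 2 chiral); F trans, Cl cis; F cis, Cl trans; F trans, Cl trans.
Of these, 2 lack any improper symmetry element and so occur as enantiomeric pairs, giving 6 + 2 = 8 stereoisomers in total.

yes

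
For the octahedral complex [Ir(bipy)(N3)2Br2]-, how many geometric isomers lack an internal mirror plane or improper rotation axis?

The six octahedral sites form three mutually perpendicular trans pairs.
Each bipy is bidentate and must span two cis positions.
Systematic placement gives 3 geometric isomers: N3 cis, Br trans; N3 cis, Br cis (chiral); N3 trans, Br cis.
One of these lacks any improper symmetry element and so occurs as an enantiomeric pair, giving 3 + 1 = 4 stereoisomers in total.

1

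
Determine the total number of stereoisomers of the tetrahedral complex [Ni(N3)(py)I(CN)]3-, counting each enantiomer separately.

All four vertices of a tetrahedron are equivalent and mutually adjacent, so cis/trans isomerism cannot arise.
Only one geometric arrangement is possible; it has no improper symmetry element, so it exists as a pair of enantiomers (2 stereoisomers).

2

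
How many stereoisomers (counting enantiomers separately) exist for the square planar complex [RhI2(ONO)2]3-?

A square has two trans pairs of vertices; adjacent vertices are cis.
The distinct arrangements are (2 in all): I cis; I trans.
Each arrangement has an internal mirror plane or centre of symmetry, so none is chiral.

2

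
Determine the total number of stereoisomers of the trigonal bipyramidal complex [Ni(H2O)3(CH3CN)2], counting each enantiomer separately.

3

Systematic placement gives 3 geometric isomers: CH3CN both axial; CH3CN one axial, one equatorial; CH3CN both equatorial.
Each arrangement has an internal mirror plane or centre of symmetry, so none is chiral.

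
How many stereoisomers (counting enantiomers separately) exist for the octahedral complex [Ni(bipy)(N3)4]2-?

The six octahedral sites form three mutually perpendicular trans pairs.
Each bipy is bidentate and must span two cis positions.
Only one geometric arrangement is possible.

1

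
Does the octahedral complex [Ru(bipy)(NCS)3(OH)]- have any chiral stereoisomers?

no

In an octahedral complex each vertex has one trans partner and four cis neighbours.
Each bipy is bidentate and must span two cis positions.
There are 2 geometric isomers: NCS mer; NCS fac.
Each arrangement has an internal mirror plane or centre of symmetry, so none is chiral.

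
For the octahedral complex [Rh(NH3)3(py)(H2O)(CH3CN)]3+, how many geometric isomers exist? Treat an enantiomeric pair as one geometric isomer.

The six octahedral sites form three mutually perpendicular trans pairs.
Working through the distinct placements yields 4 geometric isomers: NH3 mer (3 arrangements); NH3 fac (chiral).

4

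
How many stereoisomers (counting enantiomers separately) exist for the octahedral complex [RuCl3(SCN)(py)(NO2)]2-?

5

An octahedron has six vertices in three trans pairs; every non-trans pair is cis.
There are 4 geometric isomers: Cl mer (3 arrangements); Cl fac (chiral).
One of these lacks any improper symmetry element and so occurs as an enantiomeric pair, giving 4 + 1 = 5 stereoisomers in total.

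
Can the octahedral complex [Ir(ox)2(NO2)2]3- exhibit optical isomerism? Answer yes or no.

Each ox is bidentate and must span two cis positions.
Systematic placement gives 2 geometric isomers: NO2 trans; NO2 cis (chiral).
One of these lacks any improper symmetry element and so occurs as an enantiomeric pair, giving 2 + 1 = 3 stereoisomers in total.

yes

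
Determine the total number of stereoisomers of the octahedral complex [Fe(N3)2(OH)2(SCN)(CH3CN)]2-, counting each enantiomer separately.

An octahedron has six vertices in three trans pairs; every non-trans pair is cis.
Working through the distinct placements yields 6 geometric isomers: N3 cis, OH cis (3 arrangements, 2 chiral); N3 cis, OH trans; N3 trans, OH cis; N3 trans, OH trans.
Of these, 2 lack any improper symmetry element and so occur as enantiomeric pairs, giving 6 + 2 = 8 stereoisomers in total.

8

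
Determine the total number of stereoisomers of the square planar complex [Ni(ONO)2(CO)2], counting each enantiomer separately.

In a square planar complex each vertex has one trans partner and two cis neighbours.
Systematic placement gives 2 geometric isomers: ONO cis; ONO trans.
Each arrangement has an internal mirror plane or centre of symmetry, so none is chiral.

2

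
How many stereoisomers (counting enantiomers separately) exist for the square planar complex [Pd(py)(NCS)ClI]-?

In a square planar complex each vertex has one trans partner and two cis neighbours.
Working through the distinct placements yields 3 geometric isomers: (Cl/NCS trans, I/py trans); (Cl/py trans, I/NCS trans); (Cl/I trans, NCS/py trans).
Each arrangement has an internal mirror plane or centre of symmetry, so none is chiral.

3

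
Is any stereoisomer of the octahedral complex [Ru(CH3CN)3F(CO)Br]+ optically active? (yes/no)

yes

There are 4 geometric isomers: CH3CN mer (3 arrangements); CH3CN fac (chiral).
One of these lacks any improper symmetry element and so occurs as an enantiomeric pair, giving 4 + 1 = 5 stereoisomers in total.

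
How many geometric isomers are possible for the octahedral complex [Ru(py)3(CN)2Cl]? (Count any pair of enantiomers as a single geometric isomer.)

The six octahedral sites form three mutually perpendicular trans pairs.
The distinct arrangements are (3 in all): py mer, CN trans; py mer, CN cis; py fac, CN cis.

3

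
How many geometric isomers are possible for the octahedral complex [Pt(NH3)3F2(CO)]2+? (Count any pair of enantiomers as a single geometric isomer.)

An octahedron has six vertices in three trans pairs; every non-trans pair is cis.
Systematic placement gives 3 geometric isomers: NH3 mer, F cis; NH3 mer, F trans; NH3 fac, F cis.

3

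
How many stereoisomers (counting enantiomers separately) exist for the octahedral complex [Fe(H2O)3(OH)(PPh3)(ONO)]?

5

The distinct arrangements are (4 in all): H2O mer (3 arrangements); H2O fac (chiral).
One of these lacks any improper symmetry element and so occurs as an enantiomeric pair, giving 4 + 1 = 5 stereoisomers in total.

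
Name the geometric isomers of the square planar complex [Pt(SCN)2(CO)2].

A square has two trans pairs of vertices; adjacent vertices are cis.
The distinct arrangements are (2 in all): SCN cis; SCN trans.

cis and trans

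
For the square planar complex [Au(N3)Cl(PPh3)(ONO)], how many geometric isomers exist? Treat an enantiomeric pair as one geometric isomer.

3

A square has two trans pairs of vertices; adjacent vertices are cis.
The distinct arrangements are (3 in all): (Cl/ONO trans, N3/PPh3 trans); (Cl/PPh3 trans, N3/ONO trans); (Cl/N3 trans, ONO/PPh3 trans).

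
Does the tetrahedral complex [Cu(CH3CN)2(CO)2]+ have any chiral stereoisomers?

In a tetrahedral complex all four positions are equivalent and every pair of ligands is adjacent — there is no cis/trans distinction.
Only one geometric arrangement is possible.

no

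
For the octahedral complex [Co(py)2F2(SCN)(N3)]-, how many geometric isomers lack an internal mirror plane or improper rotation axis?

Systematic placement gives 6 geometric isomers: py trans, F trans; py cis, F trans; py trans, F cis; py cis, F cis (3 arrangements, 2 chiral).
Of these, 2 lack any improper symmetry element and so occur as enantiomeric pairs, giving 6 + 2 = 8 stereoisomers in total.

2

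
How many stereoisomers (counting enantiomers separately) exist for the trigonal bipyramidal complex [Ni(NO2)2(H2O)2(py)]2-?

6

A trigonal bipyramid has two axial and three equatorial sites, which are chemically inequivalent.
Systematic enumeration (placing each ligand type in turn and discarding arrangements equivalent by rotation or reflection) gives 5 geometric isomers.
One of these lacks any improper symmetry element and so occurs as an enantiomeric pair, giving 5 + 1 = 6 stereoisomers in total.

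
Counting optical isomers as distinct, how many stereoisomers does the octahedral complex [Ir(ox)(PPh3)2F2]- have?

4

Each ox is bidentate and must span two cis positions.
Systematic placement gives 3 geometric isomers: PPh3 cis, F trans; PPh3 cis, F cis (chiral); PPh3 trans, F cis.
One of these lacks any improper symmetry element and so occurs as an enantiomeric pair, giving 3 + 1 = 4 stereoisomers in total.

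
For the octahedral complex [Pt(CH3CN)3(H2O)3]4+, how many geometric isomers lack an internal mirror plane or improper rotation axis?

0

In an octahedral complex each vertex has one trans partner and four cis neighbours.
Working through the distinct placements yields 2 geometric isomers: CH3CN mer; CH3CN fac.
Each arrangement has an internal mirror plane or centre of symmetry, so none is chiral.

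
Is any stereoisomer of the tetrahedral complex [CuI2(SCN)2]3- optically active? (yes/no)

Only one geometric arrangement is possible.

no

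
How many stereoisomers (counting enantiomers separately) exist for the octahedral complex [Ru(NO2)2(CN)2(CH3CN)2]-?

6

An octahedron has six vertices in three trans pairs; every non-trans pair is cis.
Systematic placement gives 5 geometric isomers: NO2 trans, CN trans, CH3CN trans; NO2 cis, CN cis, CH3CN trans; NO2 trans, CN cis, CH3CN cis; NO2 cis, CN cis, CH3CN cis (chiral); NO2 cis, CN trans, CH3CN cis.
One of these lacks any improper symmetry element and so occurs as an enantiomeric pair, giving 5 + 1 = 6 stereoisomers in total.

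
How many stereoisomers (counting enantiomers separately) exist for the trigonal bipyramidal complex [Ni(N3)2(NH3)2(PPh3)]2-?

6

In a trigonal bipyramid the two axial positions differ from the three equatorial ones.
Placing the ligands in turn and identifying arrangements related by rotation or reflection leaves 5 distinct geometric isomers.
One of these lacks any improper symmetry element and so occurs as an enantiomeric pair, giving 5 + 1 = 6 stereoisomers in total.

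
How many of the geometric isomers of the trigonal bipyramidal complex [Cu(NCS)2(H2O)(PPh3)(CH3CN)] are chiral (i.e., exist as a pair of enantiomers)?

3

Systematic enumeration (placing each ligand type in turn and discarding arrangements equivalent by rotation or reflection) gives 7 geometric isomers.
Of these, 3 lack any improper symmetry element and so occur as enantiomeric pairs, giving 7 + 3 = 10 stereoisomers in total.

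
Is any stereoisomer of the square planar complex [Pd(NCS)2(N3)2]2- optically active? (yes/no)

no

In a square planar complex each vertex has one trans partner and two cis neighbours.
There are 2 geometric isomers: NCS cis; NCS trans.
Each arrangement has an internal mirror plane or centre of symmetry, so none is chiral.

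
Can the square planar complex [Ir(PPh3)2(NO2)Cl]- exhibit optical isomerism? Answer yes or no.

no

Working through the distinct placements yields 2 geometric isomers: PPh3 cis; PPh3 trans.
Each arrangement has an internal mirror plane or centre of symmetry, so none is chiral.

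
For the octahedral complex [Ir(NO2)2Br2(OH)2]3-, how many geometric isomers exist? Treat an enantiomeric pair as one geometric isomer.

There are 5 geometric isomers: NO2 trans, Br trans, OH trans; NO2 cis, Br trans, OH cis; NO2 cis, Br cis, OH trans; NO2 cis, Br cis, OH cis (chiral); NO2 trans, Br cis, OH cis.

5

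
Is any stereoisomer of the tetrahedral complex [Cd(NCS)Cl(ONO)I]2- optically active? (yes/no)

yes

All four vertices of a tetrahedron are equivalent and mutually adjacent, so cis/trans isomerism cannot arise.
Only one geometric arrangement is possible; it has no improper symmetry element, so it exists as a pair of enantiomers (2 stereoisomers).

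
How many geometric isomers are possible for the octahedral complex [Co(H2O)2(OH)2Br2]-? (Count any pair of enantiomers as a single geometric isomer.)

The six octahedral sites form three mutually perpendicular trans pairs.
There are 5 geometric isomers: H2O trans, OH trans, Br trans; H2O cis, OH cis, Br trans; H2O cis, OH trans, Br cis; H2O cis, OH cis, Br cis (chiral); H2O trans, OH cis, Br cis.

5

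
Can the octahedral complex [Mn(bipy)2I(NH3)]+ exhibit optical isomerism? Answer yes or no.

yes

The six octahedral sites form three mutually perpendicular trans pairs.
Each bipy is bidentate and must span two cis positions.
Systematic placement gives 2 geometric isomers: I and NH3 mutually trans; I and NH3 mutually cis (chiral).
One of these lacks any improper symmetry element and so occurs as an enantiomeric pair, giving 2 + 1 = 3 stereoisomers in total.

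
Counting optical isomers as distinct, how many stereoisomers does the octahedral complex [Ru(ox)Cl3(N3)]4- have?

Each ox is bidentate and must span two cis positions.
There are 2 geometric isomers: Cl mer; Cl fac.
Each arrangement has an internal mirror plane or centre of symmetry, so none is chiral.

2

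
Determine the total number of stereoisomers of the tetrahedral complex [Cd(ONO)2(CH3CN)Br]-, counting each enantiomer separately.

1

Only one geometric arrangement is possible.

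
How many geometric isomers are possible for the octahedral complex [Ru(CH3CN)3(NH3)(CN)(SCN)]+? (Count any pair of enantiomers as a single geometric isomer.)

There are 4 geometric isomers: CH3CN mer (3 arrangements); CH3CN fac (chiral).

4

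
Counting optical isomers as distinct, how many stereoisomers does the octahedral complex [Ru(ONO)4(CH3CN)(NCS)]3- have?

2

An octahedron has six vertices in three trans pairs; every non-trans pair is cis.
The distinct arrangements are (2 in all): CH3CN and NCS mutually trans; CH3CN and NCS mutually cis.
Each arrangement has an internal mirror plane or centre of symmetry, so none is chiral.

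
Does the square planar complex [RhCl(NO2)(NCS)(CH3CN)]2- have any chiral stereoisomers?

no

A square has two trans pairs of vertices; adjacent vertices are cis.
Working through the distinct placements yields 3 geometric isomers: (CH3CN/NCS trans, Cl/NO2 trans); (CH3CN/NO2 trans, Cl/NCS trans); (CH3CN/Cl trans, NCS/NO2 trans).
Each arrangement has an internal mirror plane or centre of symmetry, so none is chiral.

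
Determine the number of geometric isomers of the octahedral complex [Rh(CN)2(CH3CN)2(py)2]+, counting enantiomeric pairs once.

In an octahedral complex each vertex has one trans partner and four cis neighbours.
The distinct arrangements are (5 in all): CN trans, CH3CN trans, py trans; CN cis, CH3CN trans, py cis; CN cis, CH3CN cis, py trans; CN cis, CH3CN cis, py cis (chiral); CN trans, CH3CN cis, py cis.

5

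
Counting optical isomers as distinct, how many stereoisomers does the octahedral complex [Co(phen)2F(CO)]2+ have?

3

The six octahedral sites form three mutually perpendicular trans pairs.
Each phen is bidentate and must span two cis positions.
Working through the distinct placements yields 2 geometric isomers: F and CO mutually trans; F and CO mutually cis (chiral).
One of these lacks any improper symmetry element and so occurs as an enantiomeric pair, giving 2 + 1 = 3 stereoisomers in total.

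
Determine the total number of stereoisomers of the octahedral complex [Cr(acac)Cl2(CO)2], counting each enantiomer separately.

4

The six octahedral sites form three mutually perpendicular trans pairs.
Each acac is bidentate and must span two cis positions.
Working through the distinct placements yields 3 geometric isomers: Cl cis, CO trans; Cl cis, CO cis (chiral); Cl trans, CO cis.
One of these lacks any improper symmetry element and so occurs as an enantiomeric pair, giving 3 + 1 = 4 stereoisomers in total.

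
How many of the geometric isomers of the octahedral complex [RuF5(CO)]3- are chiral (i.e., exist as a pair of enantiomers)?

0

The six octahedral sites form three mutually perpendicular trans pairs.
Only one geometric arrangement is possible.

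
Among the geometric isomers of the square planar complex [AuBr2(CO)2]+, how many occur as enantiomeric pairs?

A square has two trans pairs of vertices; adjacent vertices are cis.
Working through the distinct placements yields 2 geometric isomers: Br cis; Br trans.
Each arrangement has an internal mirror plane or centre of symmetry, so none is chiral.

0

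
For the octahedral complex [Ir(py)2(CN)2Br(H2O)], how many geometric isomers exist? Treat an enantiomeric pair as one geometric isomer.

There are 6 geometric isomers: py trans, CN cis; py cis, CN cis (3 arrangements, 2 chiral); py trans, CN trans; py cis, CN trans.

6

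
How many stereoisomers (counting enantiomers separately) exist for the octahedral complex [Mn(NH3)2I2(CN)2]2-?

6

The six octahedral sites form three mutually perpendicular trans pairs.
Systematic placement gives 5 geometric isomers: NH3 trans, I trans, CN trans; NH3 cis, I cis, CN trans; NH3 trans, I cis, CN cis; NH3 cis, I cis, CN cis (chiral); NH3 cis, I trans, CN cis.
One of these lacks any improper symmetry element and so occurs as an enantiomeric pair, giving 5 + 1 = 6 stereoisomers in total.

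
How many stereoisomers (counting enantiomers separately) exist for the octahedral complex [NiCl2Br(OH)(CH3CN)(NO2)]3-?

15

In an octahedral complex each vertex has one trans partner and four cis neighbours.
Placing the ligands in turn and identifying arrangements related by rotation or reflection leaves 9 distinct geometric isomers.
Of these, 6 lack any improper symmetry element and so occur as enantiomeric pairs, giving 9 + 6 = 15 stereoisomers in total.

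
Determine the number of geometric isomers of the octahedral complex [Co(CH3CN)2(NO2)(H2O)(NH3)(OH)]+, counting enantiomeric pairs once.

9

Placing the ligands in turn and identifying arrangements related by rotation or reflection leaves 9 distinct geometric isomers.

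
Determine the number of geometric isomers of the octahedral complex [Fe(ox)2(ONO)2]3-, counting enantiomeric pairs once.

2

Each ox is bidentate and must span two cis positions.
Systematic placement gives 2 geometric isomers: ONO trans; ONO cis (chiral).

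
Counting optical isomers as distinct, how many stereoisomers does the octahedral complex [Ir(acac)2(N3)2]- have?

3

Each acac is bidentate and must span two cis positions.
The distinct arrangements are (2 in all): N3 trans; N3 cis (chiral).
One of these lacks any improper symmetry element and so occurs as an enantiomeric pair, giving 2 + 1 = 3 stereoisomers in total.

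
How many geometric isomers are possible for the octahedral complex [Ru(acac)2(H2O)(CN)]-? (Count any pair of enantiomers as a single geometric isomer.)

2

Each acac is bidentate and must span two cis positions.
The distinct arrangements are (2 in all): H2O and CN mutually trans; H2O and CN mutually cis (chiral).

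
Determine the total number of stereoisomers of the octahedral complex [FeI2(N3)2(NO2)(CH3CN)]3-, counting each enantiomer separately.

In an octahedral complex each vertex has one trans partner and four cis neighbours.
Working through the distinct placements yields 6 geometric isomers: I cis, N3 cis (3 arrangements, 2 chiral); I cis, N3 trans; I trans, N3 cis; I trans, N3 trans.
Of these, 2 lack any improper symmetry element and so occur as enantiomeric pairs, giving 6 + 2 = 8 stereoisomers in total.

8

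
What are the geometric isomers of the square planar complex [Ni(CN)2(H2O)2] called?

cis and trans

A square has two trans pairs of vertices; adjacent vertices are cis.
There are 2 geometric isomers: CN cis; CN trans.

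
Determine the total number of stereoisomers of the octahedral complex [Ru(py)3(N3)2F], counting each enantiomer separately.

3

Systematic placement gives 3 geometric isomers: py mer, N3 cis; py mer, N3 trans; py fac, N3 cis.
Each arrangement has an internal mirror plane or centre of symmetry, so none is chiral.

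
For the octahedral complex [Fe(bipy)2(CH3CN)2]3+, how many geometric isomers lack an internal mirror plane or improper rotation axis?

An octahedron has six vertices in three trans pairs; every non-trans pair is cis.
Each bipy is bidentate and must span two cis positions.
Systematic placement gives 2 geometric isomers: CH3CN trans; CH3CN cis (chiral).
One of these lacks any improper symmetry element and so occurs as an enantiomeric pair, giving 2 + 1 = 3 stereoisomers in total.

1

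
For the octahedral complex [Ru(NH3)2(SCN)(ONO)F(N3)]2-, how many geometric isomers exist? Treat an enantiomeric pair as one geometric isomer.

An octahedron has six vertices in three trans pairs; every non-trans pair is cis.
Placing the ligands in turn and identifying arrangements related by rotation or reflection leaves 9 distinct geometric isomers.

9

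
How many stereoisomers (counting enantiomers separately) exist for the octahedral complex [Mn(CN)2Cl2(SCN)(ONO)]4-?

8

Systematic placement gives 6 geometric isomers: CN trans, Cl trans; CN trans, Cl cis; CN cis, Cl cis (3 arrangements, 2 chiral); CN cis, Cl trans.
Of these, 2 lack any improper symmetry element and so occur as enantiomeric pairs, giving 6 + 2 = 8 stereoisomers in total.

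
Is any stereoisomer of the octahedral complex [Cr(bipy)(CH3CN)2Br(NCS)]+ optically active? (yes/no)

yes

The six octahedral sites form three mutually perpendicular trans pairs.
Each bipy is bidentate and must span two cis positions.
Systematic placement gives 4 geometric isomers: CH3CN cis (3 arrangements, 2 chiral); CH3CN trans.
Of these, 2 lack any improper symmetry element and so occur as enantiomeric pairs, giving 4 + 2 = 6 stereoisomers in total.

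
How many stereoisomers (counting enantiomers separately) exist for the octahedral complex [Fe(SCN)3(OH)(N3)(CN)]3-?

5

The six octahedral sites form three mutually perpendicular trans pairs.
Working through the distinct placements yields 4 geometric isomers: SCN mer (3 arrangements); SCN fac (chiral).
One of these lacks any improper symmetry element and so occurs as an enantiomeric pair, giving 4 + 1 = 5 stereoisomers in total.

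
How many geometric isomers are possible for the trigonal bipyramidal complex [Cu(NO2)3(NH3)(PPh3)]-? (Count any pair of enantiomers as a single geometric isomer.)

4

Working through the distinct placements yields 4 geometric isomers: NH3 axial, PPh3 equatorial; NH3 axial, PPh3 axial; NH3 equatorial, PPh3 equatorial; NH3 equatorial, PPh3 axial.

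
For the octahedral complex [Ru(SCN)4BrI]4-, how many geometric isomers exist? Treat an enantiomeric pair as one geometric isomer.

2

In an octahedral complex each vertex has one trans partner and four cis neighbours.
The distinct arrangements are (2 in all): Br and I mutually trans; Br and I mutually cis.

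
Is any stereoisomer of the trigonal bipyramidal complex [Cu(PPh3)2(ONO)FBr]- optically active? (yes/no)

yes

In a trigonal bipyramid the two axial positions differ from the three equatorial ones.
Systematic enumeration (placing each ligand type in turn and discarding arrangements equivalent by rotation or reflection) gives 7 geometric isomers.
Of these, 3 lack any improper symmetry element and so occur as enantiomeric pairs, giving 7 + 3 = 10 stereoisomers in total.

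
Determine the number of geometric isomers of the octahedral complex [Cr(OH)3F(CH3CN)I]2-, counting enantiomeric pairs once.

4

The distinct arrangements are (4 in all): OH mer (3 arrangements); OH fac (chiral).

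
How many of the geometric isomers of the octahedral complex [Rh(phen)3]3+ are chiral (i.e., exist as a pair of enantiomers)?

The six octahedral sites form three mutually perpendicular trans pairs.
Each phen is bidentate and must span two cis positions.
Only one geometric arrangement is possible; it has no improper symmetry element, so it exists as a pair of enantiomers (2 stereoisomers).

1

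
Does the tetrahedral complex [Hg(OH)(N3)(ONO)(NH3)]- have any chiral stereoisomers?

In a tetrahedral complex all four positions are equivalent and every pair of ligands is adjacent — there is no cis/trans distinction.
Only one geometric arrangement is possible; it has no improper symmetry element, so it exists as a pair of enantiomers (2 stereoisomers).

yes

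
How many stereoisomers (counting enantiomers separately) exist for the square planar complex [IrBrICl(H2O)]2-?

A square has two trans pairs of vertices; adjacent vertices are cis.
Systematic placement gives 3 geometric isomers: (Br/H2O trans, Cl/I trans); (Br/I trans, Cl/H2O trans); (Br/Cl trans, H2O/I trans).
Each arrangement has an internal mirror plane or centre of symmetry, so none is chiral.

3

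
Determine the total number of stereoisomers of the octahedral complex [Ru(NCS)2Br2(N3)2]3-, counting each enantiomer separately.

There are 5 geometric isomers: NCS trans, Br trans, N3 trans; NCS cis, Br trans, N3 cis; NCS trans, Br cis, N3 cis; NCS cis, Br cis, N3 cis (chiral); NCS cis, Br cis, N3 trans.
One of these lacks any improper symmetry element and so occurs as an enantiomeric pair, giving 5 + 1 = 6 stereoisomers in total.

6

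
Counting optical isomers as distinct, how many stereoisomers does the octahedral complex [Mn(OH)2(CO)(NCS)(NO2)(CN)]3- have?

The six octahedral sites form three mutually perpendicular trans pairs.
Exhaustive case analysis gives 9 geometric isomers.
Of these, 6 lack any improper symmetry element and so occur as enantiomeric pairs, giving 9 + 6 = 15 stereoisomers in total.

15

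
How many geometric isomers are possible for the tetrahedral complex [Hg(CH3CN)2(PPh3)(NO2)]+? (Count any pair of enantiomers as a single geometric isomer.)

1

All four vertices of a tetrahedron are equivalent and mutually adjacent, so cis/trans isomerism cannot arise.
Only one geometric arrangement is possible.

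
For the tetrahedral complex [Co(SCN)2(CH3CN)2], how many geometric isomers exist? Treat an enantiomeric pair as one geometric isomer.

1

Only one geometric arrangement is possible.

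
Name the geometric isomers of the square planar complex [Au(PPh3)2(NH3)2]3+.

cis and trans

In a square planar complex each vertex has one trans partner and two cis neighbours.
Working through the distinct placements yields 2 geometric isomers: PPh3 cis; PPh3 trans.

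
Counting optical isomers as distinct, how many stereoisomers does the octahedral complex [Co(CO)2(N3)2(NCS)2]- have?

An octahedron has six vertices in three trans pairs; every non-trans pair is cis.
Working through the distinct placements yields 5 geometric isomers: CO trans, N3 trans, NCS trans; CO trans, N3 cis, NCS cis; CO cis, N3 cis, NCS trans; CO cis, N3 cis, NCS cis (chiral); CO cis, N3 trans, NCS cis.
One of these lacks any improper symmetry element and so occurs as an enantiomeric pair, giving 5 + 1 = 6 stereoisomers in total.

6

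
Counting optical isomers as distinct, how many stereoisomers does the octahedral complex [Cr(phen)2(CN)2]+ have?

An octahedron has six vertices in three trans pairs; every non-trans pair is cis.
Each phen is bidentate and must span two cis positions.
Systematic placement gives 2 geometric isomers: CN trans; CN cis (chiral).
One of these lacks any improper symmetry element and so occurs as an enantiomeric pair, giving 2 + 1 = 3 stereoisomers in total.

3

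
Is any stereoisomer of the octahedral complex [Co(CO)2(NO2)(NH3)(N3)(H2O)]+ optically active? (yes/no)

An octahedron has six vertices in three trans pairs; every non-trans pair is cis.
Placing the ligands in turn and identifying arrangements related by rotation or reflection leaves 9 distinct geometric isomers.
Of these, 6 lack any improper symmetry element and so occur as enantiomeric pairs, giving 9 + 6 = 15 stereoisomers in total.

yes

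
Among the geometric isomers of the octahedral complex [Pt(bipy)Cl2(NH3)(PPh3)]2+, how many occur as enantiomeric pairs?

Each bipy is bidentate and must span two cis positions.
Systematic placement gives 4 geometric isomers: Cl trans; Cl cis (3 arrangements, 2 chiral).
Of these, 2 lack any improper symmetry element and so occur as enantiomeric pairs, giving 4 + 2 = 6 stereoisomers in total.

2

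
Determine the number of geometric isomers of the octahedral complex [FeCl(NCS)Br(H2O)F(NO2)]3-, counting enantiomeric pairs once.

15

In an octahedral complex each vertex has one trans partner and four cis neighbours.
Systematic enumeration (placing each ligand type in turn and discarding arrangements equivalent by rotation or reflection) gives 15 geometric isomers.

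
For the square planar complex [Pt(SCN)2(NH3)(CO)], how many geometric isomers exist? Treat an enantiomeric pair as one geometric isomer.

In a square planar complex each vertex has one trans partner and two cis neighbours.
Working through the distinct placements yields 2 geometric isomers: SCN cis; SCN trans.

2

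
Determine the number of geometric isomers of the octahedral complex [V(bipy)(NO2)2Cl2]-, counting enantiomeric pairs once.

An octahedron has six vertices in three trans pairs; every non-trans pair is cis.
Each bipy is bidentate and must span two cis positions.
Systematic placement gives 3 geometric isomers: NO2 cis, Cl trans; NO2 cis, Cl cis (chiral); NO2 trans, Cl cis.

3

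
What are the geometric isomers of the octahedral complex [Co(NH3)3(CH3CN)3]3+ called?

fac and mer

Working through the distinct placements yields 2 geometric isomers: NH3 mer; NH3 fac.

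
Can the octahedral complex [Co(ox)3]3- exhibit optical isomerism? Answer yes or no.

In an octahedral complex each vertex has one trans partner and four cis neighbours.
Each ox is bidentate and must span two cis positions.
Only one geometric arrangement is possible; it has no improper symmetry element, so it exists as a pair of enantiomers (2 stereoisomers).

yes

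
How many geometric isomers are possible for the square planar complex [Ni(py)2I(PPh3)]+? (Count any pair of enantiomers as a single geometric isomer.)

2

The distinct arrangements are (2 in all): py cis; py trans.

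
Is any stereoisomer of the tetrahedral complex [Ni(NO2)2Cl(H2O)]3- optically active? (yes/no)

All four vertices of a tetrahedron are equivalent and mutually adjacent, so cis/trans isomerism cannot arise.
Only one geometric arrangement is possible.

no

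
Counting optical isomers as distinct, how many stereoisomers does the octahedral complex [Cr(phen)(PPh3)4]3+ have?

1

An octahedron has six vertices in three trans pairs; every non-trans pair is cis.
Each phen is bidentate and must span two cis positions.
Only one geometric arrangement is possible.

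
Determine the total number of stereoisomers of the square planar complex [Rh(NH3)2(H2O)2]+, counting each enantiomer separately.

A square has two trans pairs of vertices; adjacent vertices are cis.
There are 2 geometric isomers: NH3 cis; NH3 trans.
Each arrangement has an internal mirror plane or centre of symmetry, so none is chiral.

2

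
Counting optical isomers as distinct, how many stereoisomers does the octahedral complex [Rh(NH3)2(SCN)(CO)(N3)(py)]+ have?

15

In an octahedral complex each vertex has one trans partner and four cis neighbours.
Exhaustive case analysis gives 9 geometric isomers.
Of these, 6 lack any improper symmetry element and so occur as enantiomeric pairs, giving 9 + 6 = 15 stereoisomers in total.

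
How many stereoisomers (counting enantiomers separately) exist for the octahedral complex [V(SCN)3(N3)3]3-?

2

The distinct arrangements are (2 in all): SCN mer; SCN fac.
Each arrangement has an internal mirror plane or centre of symmetry, so none is chiral.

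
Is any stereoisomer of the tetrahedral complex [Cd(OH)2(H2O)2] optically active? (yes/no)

In a tetrahedral complex all four positions are equivalent and every pair of ligands is adjacent — there is no cis/trans distinction.
Only one geometric arrangement is possible.

no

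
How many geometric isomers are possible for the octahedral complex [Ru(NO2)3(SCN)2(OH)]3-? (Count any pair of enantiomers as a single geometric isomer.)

3

In an octahedral complex each vertex has one trans partner and four cis neighbours.
There are 3 geometric isomers: NO2 mer, SCN trans; NO2 mer, SCN cis; NO2 fac, SCN cis.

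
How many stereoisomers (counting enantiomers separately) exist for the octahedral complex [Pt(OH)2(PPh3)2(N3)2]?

There are 5 geometric isomers: OH trans, PPh3 trans, N3 trans; OH cis, PPh3 cis, N3 trans; OH cis, PPh3 trans, N3 cis; OH cis, PPh3 cis, N3 cis (chiral); OH trans, PPh3 cis, N3 cis.
One of these lacks any improper symmetry element and so occurs as an enantiomeric pair, giving 5 + 1 = 6 stereoisomers in total.

6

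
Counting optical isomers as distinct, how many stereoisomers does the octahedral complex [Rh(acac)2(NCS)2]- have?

3

Each acac is bidentate and must span two cis positions.
Systematic placement gives 2 geometric isomers: NCS trans; NCS cis (chiral).
One of these lacks any improper symmetry element and so occurs as an enantiomeric pair, giving 2 + 1 = 3 stereoisomers in total.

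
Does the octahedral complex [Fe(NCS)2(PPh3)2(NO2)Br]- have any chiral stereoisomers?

yes

In an octahedral complex each vertex has one trans partner and four cis neighbours.
Working through the distinct placements yields 6 geometric isomers: NCS cis, PPh3 trans; NCS cis, PPh3 cis (3 arrangements, 2 chiral); NCS trans, PPh3 trans; NCS trans, PPh3 cis.
Of these, 2 lack any improper symmetry element and so occur as enantiomeric pairs, giving 6 + 2 = 8 stereoisomers in total.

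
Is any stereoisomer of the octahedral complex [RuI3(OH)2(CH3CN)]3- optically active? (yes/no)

no

The six octahedral sites form three mutually perpendicular trans pairs.
Working through the distinct placements yields 3 geometric isomers: I mer, OH trans; I fac, OH cis; I mer, OH cis.
Each arrangement has an internal mirror plane or centre of symmetry, so none is chiral.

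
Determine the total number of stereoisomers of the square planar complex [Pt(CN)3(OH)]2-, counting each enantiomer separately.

1

A square has two trans pairs of vertices; adjacent vertices are cis.
Only one geometric arrangement is possible.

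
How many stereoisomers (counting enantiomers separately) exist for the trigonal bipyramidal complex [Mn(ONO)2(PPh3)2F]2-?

6

In a trigonal bipyramid the two axial positions differ from the three equatorial ones.
Systematic enumeration (placing each ligand type in turn and discarding arrangements equivalent by rotation or reflection) gives 5 geometric isomers.
One of these lacks any improper symmetry element and so occurs as an enantiomeric pair, giving 5 + 1 = 6 stereoisomers in total.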